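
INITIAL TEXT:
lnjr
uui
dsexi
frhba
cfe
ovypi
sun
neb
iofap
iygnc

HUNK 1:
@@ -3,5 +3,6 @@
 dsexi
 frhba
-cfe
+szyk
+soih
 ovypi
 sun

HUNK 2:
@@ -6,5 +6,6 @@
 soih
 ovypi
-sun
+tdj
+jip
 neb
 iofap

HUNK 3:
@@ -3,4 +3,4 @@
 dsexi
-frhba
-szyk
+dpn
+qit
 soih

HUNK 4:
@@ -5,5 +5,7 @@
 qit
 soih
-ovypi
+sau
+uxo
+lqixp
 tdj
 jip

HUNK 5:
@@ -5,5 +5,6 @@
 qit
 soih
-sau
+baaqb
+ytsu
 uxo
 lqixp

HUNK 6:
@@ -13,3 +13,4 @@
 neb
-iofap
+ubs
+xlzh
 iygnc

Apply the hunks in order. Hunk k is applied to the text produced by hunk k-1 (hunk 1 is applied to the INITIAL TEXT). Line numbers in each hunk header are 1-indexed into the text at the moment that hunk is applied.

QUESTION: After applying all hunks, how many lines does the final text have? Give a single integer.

Hunk 1: at line 3 remove [cfe] add [szyk,soih] -> 11 lines: lnjr uui dsexi frhba szyk soih ovypi sun neb iofap iygnc
Hunk 2: at line 6 remove [sun] add [tdj,jip] -> 12 lines: lnjr uui dsexi frhba szyk soih ovypi tdj jip neb iofap iygnc
Hunk 3: at line 3 remove [frhba,szyk] add [dpn,qit] -> 12 lines: lnjr uui dsexi dpn qit soih ovypi tdj jip neb iofap iygnc
Hunk 4: at line 5 remove [ovypi] add [sau,uxo,lqixp] -> 14 lines: lnjr uui dsexi dpn qit soih sau uxo lqixp tdj jip neb iofap iygnc
Hunk 5: at line 5 remove [sau] add [baaqb,ytsu] -> 15 lines: lnjr uui dsexi dpn qit soih baaqb ytsu uxo lqixp tdj jip neb iofap iygnc
Hunk 6: at line 13 remove [iofap] add [ubs,xlzh] -> 16 lines: lnjr uui dsexi dpn qit soih baaqb ytsu uxo lqixp tdj jip neb ubs xlzh iygnc
Final line count: 16

Answer: 16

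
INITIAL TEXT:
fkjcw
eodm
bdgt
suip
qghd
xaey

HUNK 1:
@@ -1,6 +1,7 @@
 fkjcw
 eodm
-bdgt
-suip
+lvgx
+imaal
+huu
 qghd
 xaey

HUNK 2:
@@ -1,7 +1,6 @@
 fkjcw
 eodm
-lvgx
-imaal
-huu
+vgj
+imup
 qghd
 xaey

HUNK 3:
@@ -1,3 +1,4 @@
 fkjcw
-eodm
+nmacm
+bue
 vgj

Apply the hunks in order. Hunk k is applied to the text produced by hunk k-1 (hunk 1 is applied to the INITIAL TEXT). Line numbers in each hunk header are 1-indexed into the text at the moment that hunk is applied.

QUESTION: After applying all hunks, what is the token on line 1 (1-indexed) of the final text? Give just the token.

Answer: fkjcw

Derivation:
Hunk 1: at line 1 remove [bdgt,suip] add [lvgx,imaal,huu] -> 7 lines: fkjcw eodm lvgx imaal huu qghd xaey
Hunk 2: at line 1 remove [lvgx,imaal,huu] add [vgj,imup] -> 6 lines: fkjcw eodm vgj imup qghd xaey
Hunk 3: at line 1 remove [eodm] add [nmacm,bue] -> 7 lines: fkjcw nmacm bue vgj imup qghd xaey
Final line 1: fkjcw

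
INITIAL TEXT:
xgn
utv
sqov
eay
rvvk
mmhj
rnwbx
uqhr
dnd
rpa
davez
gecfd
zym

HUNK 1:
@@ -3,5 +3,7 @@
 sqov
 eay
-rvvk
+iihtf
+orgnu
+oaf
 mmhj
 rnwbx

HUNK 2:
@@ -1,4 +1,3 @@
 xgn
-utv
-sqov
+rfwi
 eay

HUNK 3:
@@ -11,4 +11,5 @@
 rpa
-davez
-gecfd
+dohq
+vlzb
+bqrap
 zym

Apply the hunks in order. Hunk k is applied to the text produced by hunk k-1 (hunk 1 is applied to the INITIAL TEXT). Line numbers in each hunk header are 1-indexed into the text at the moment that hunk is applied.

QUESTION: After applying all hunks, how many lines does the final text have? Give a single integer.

Answer: 15

Derivation:
Hunk 1: at line 3 remove [rvvk] add [iihtf,orgnu,oaf] -> 15 lines: xgn utv sqov eay iihtf orgnu oaf mmhj rnwbx uqhr dnd rpa davez gecfd zym
Hunk 2: at line 1 remove [utv,sqov] add [rfwi] -> 14 lines: xgn rfwi eay iihtf orgnu oaf mmhj rnwbx uqhr dnd rpa davez gecfd zym
Hunk 3: at line 11 remove [davez,gecfd] add [dohq,vlzb,bqrap] -> 15 lines: xgn rfwi eay iihtf orgnu oaf mmhj rnwbx uqhr dnd rpa dohq vlzb bqrap zym
Final line count: 15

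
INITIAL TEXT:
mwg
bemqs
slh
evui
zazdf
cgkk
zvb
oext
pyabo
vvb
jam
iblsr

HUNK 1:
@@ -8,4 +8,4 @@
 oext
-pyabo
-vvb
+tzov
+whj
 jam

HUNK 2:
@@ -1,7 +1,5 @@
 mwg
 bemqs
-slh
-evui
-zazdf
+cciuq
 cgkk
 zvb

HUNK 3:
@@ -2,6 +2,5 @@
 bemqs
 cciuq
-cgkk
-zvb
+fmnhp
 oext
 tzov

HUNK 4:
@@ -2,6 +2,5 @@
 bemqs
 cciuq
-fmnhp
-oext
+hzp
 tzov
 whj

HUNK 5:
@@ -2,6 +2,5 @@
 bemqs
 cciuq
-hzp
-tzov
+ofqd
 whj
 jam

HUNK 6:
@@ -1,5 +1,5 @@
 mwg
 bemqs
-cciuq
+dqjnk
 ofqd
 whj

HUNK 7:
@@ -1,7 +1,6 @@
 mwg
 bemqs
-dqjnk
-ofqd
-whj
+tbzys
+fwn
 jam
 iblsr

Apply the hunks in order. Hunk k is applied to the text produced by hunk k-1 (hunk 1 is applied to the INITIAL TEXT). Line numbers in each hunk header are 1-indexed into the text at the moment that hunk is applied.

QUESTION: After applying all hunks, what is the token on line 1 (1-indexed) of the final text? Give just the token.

Hunk 1: at line 8 remove [pyabo,vvb] add [tzov,whj] -> 12 lines: mwg bemqs slh evui zazdf cgkk zvb oext tzov whj jam iblsr
Hunk 2: at line 1 remove [slh,evui,zazdf] add [cciuq] -> 10 lines: mwg bemqs cciuq cgkk zvb oext tzov whj jam iblsr
Hunk 3: at line 2 remove [cgkk,zvb] add [fmnhp] -> 9 lines: mwg bemqs cciuq fmnhp oext tzov whj jam iblsr
Hunk 4: at line 2 remove [fmnhp,oext] add [hzp] -> 8 lines: mwg bemqs cciuq hzp tzov whj jam iblsr
Hunk 5: at line 2 remove [hzp,tzov] add [ofqd] -> 7 lines: mwg bemqs cciuq ofqd whj jam iblsr
Hunk 6: at line 1 remove [cciuq] add [dqjnk] -> 7 lines: mwg bemqs dqjnk ofqd whj jam iblsr
Hunk 7: at line 1 remove [dqjnk,ofqd,whj] add [tbzys,fwn] -> 6 lines: mwg bemqs tbzys fwn jam iblsr
Final line 1: mwg

Answer: mwg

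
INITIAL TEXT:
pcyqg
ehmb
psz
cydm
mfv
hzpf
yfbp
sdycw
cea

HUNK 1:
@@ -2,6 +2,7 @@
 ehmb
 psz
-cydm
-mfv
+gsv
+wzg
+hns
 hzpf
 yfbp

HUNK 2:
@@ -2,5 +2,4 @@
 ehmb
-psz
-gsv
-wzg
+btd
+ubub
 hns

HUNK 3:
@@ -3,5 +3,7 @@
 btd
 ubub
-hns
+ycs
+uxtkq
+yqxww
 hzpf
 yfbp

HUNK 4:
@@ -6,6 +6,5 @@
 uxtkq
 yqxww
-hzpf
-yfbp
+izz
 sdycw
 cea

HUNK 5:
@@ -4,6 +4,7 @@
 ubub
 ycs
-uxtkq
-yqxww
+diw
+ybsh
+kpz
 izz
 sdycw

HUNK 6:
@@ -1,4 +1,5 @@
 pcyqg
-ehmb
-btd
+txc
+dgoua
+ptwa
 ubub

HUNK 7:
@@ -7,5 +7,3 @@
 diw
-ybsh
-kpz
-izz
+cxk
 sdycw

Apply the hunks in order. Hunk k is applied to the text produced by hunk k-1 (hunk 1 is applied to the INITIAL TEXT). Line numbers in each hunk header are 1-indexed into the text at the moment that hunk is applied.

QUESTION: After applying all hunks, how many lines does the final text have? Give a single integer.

Answer: 10

Derivation:
Hunk 1: at line 2 remove [cydm,mfv] add [gsv,wzg,hns] -> 10 lines: pcyqg ehmb psz gsv wzg hns hzpf yfbp sdycw cea
Hunk 2: at line 2 remove [psz,gsv,wzg] add [btd,ubub] -> 9 lines: pcyqg ehmb btd ubub hns hzpf yfbp sdycw cea
Hunk 3: at line 3 remove [hns] add [ycs,uxtkq,yqxww] -> 11 lines: pcyqg ehmb btd ubub ycs uxtkq yqxww hzpf yfbp sdycw cea
Hunk 4: at line 6 remove [hzpf,yfbp] add [izz] -> 10 lines: pcyqg ehmb btd ubub ycs uxtkq yqxww izz sdycw cea
Hunk 5: at line 4 remove [uxtkq,yqxww] add [diw,ybsh,kpz] -> 11 lines: pcyqg ehmb btd ubub ycs diw ybsh kpz izz sdycw cea
Hunk 6: at line 1 remove [ehmb,btd] add [txc,dgoua,ptwa] -> 12 lines: pcyqg txc dgoua ptwa ubub ycs diw ybsh kpz izz sdycw cea
Hunk 7: at line 7 remove [ybsh,kpz,izz] add [cxk] -> 10 lines: pcyqg txc dgoua ptwa ubub ycs diw cxk sdycw cea
Final line count: 10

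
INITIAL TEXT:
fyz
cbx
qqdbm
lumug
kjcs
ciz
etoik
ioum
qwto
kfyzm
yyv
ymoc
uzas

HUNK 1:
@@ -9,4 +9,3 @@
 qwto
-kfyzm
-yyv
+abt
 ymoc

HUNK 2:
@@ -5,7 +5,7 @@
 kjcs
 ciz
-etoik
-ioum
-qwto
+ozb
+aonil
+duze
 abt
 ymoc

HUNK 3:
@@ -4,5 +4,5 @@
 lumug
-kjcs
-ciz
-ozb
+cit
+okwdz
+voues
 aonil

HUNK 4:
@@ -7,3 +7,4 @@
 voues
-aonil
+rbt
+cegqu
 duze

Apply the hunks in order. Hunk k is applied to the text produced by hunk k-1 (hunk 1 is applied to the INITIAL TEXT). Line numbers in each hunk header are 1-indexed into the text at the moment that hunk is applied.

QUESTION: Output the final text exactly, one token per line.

Answer: fyz
cbx
qqdbm
lumug
cit
okwdz
voues
rbt
cegqu
duze
abt
ymoc
uzas

Derivation:
Hunk 1: at line 9 remove [kfyzm,yyv] add [abt] -> 12 lines: fyz cbx qqdbm lumug kjcs ciz etoik ioum qwto abt ymoc uzas
Hunk 2: at line 5 remove [etoik,ioum,qwto] add [ozb,aonil,duze] -> 12 lines: fyz cbx qqdbm lumug kjcs ciz ozb aonil duze abt ymoc uzas
Hunk 3: at line 4 remove [kjcs,ciz,ozb] add [cit,okwdz,voues] -> 12 lines: fyz cbx qqdbm lumug cit okwdz voues aonil duze abt ymoc uzas
Hunk 4: at line 7 remove [aonil] add [rbt,cegqu] -> 13 lines: fyz cbx qqdbm lumug cit okwdz voues rbt cegqu duze abt ymoc uzas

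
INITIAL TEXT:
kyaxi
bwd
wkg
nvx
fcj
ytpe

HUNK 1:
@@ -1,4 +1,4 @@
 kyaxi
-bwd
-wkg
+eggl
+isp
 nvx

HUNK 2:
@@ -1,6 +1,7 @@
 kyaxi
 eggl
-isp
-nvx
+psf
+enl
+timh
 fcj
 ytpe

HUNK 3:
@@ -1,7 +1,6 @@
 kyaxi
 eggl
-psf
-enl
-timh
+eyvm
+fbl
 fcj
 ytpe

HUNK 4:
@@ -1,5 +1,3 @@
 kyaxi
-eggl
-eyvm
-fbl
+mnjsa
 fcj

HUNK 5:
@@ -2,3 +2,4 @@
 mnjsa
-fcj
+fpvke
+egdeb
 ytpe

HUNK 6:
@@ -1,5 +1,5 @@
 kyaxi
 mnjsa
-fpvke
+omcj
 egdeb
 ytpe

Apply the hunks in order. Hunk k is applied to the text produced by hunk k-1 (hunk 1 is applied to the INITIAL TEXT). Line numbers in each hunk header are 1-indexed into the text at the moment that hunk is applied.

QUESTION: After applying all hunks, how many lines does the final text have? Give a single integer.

Hunk 1: at line 1 remove [bwd,wkg] add [eggl,isp] -> 6 lines: kyaxi eggl isp nvx fcj ytpe
Hunk 2: at line 1 remove [isp,nvx] add [psf,enl,timh] -> 7 lines: kyaxi eggl psf enl timh fcj ytpe
Hunk 3: at line 1 remove [psf,enl,timh] add [eyvm,fbl] -> 6 lines: kyaxi eggl eyvm fbl fcj ytpe
Hunk 4: at line 1 remove [eggl,eyvm,fbl] add [mnjsa] -> 4 lines: kyaxi mnjsa fcj ytpe
Hunk 5: at line 2 remove [fcj] add [fpvke,egdeb] -> 5 lines: kyaxi mnjsa fpvke egdeb ytpe
Hunk 6: at line 1 remove [fpvke] add [omcj] -> 5 lines: kyaxi mnjsa omcj egdeb ytpe
Final line count: 5

Answer: 5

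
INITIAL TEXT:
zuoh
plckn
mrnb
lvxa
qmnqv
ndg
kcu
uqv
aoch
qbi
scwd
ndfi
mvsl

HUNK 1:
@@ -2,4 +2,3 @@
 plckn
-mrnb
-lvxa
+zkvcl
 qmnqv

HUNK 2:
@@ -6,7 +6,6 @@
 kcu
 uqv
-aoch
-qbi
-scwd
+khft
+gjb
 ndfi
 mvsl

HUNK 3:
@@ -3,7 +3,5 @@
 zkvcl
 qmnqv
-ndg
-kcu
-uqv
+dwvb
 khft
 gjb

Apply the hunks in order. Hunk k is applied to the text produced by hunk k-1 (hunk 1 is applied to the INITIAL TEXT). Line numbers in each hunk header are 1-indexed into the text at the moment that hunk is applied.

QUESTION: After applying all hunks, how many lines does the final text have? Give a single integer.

Hunk 1: at line 2 remove [mrnb,lvxa] add [zkvcl] -> 12 lines: zuoh plckn zkvcl qmnqv ndg kcu uqv aoch qbi scwd ndfi mvsl
Hunk 2: at line 6 remove [aoch,qbi,scwd] add [khft,gjb] -> 11 lines: zuoh plckn zkvcl qmnqv ndg kcu uqv khft gjb ndfi mvsl
Hunk 3: at line 3 remove [ndg,kcu,uqv] add [dwvb] -> 9 lines: zuoh plckn zkvcl qmnqv dwvb khft gjb ndfi mvsl
Final line count: 9

Answer: 9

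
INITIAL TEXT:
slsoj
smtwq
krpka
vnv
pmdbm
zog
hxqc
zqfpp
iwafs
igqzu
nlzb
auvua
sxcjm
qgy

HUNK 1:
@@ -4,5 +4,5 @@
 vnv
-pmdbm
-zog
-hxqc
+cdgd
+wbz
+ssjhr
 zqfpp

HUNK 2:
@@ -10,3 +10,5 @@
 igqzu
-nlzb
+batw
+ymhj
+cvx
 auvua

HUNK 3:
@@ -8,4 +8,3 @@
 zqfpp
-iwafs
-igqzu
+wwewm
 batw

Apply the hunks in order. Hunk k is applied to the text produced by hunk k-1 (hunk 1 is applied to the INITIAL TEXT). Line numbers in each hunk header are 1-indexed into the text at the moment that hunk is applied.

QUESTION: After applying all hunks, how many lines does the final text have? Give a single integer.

Hunk 1: at line 4 remove [pmdbm,zog,hxqc] add [cdgd,wbz,ssjhr] -> 14 lines: slsoj smtwq krpka vnv cdgd wbz ssjhr zqfpp iwafs igqzu nlzb auvua sxcjm qgy
Hunk 2: at line 10 remove [nlzb] add [batw,ymhj,cvx] -> 16 lines: slsoj smtwq krpka vnv cdgd wbz ssjhr zqfpp iwafs igqzu batw ymhj cvx auvua sxcjm qgy
Hunk 3: at line 8 remove [iwafs,igqzu] add [wwewm] -> 15 lines: slsoj smtwq krpka vnv cdgd wbz ssjhr zqfpp wwewm batw ymhj cvx auvua sxcjm qgy
Final line count: 15

Answer: 15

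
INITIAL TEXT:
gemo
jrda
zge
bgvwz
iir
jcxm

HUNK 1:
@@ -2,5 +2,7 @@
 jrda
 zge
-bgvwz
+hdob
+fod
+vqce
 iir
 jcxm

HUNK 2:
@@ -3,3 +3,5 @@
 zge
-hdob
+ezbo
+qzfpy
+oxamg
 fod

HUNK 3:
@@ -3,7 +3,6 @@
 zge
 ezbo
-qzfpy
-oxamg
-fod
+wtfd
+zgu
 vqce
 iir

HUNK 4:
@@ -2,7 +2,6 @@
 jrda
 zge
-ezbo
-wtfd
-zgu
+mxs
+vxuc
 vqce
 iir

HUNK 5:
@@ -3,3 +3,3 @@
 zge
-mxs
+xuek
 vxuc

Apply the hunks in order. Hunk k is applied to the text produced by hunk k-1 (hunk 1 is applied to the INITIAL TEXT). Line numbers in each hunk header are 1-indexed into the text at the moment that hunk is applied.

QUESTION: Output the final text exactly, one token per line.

Answer: gemo
jrda
zge
xuek
vxuc
vqce
iir
jcxm

Derivation:
Hunk 1: at line 2 remove [bgvwz] add [hdob,fod,vqce] -> 8 lines: gemo jrda zge hdob fod vqce iir jcxm
Hunk 2: at line 3 remove [hdob] add [ezbo,qzfpy,oxamg] -> 10 lines: gemo jrda zge ezbo qzfpy oxamg fod vqce iir jcxm
Hunk 3: at line 3 remove [qzfpy,oxamg,fod] add [wtfd,zgu] -> 9 lines: gemo jrda zge ezbo wtfd zgu vqce iir jcxm
Hunk 4: at line 2 remove [ezbo,wtfd,zgu] add [mxs,vxuc] -> 8 lines: gemo jrda zge mxs vxuc vqce iir jcxm
Hunk 5: at line 3 remove [mxs] add [xuek] -> 8 lines: gemo jrda zge xuek vxuc vqce iir jcxm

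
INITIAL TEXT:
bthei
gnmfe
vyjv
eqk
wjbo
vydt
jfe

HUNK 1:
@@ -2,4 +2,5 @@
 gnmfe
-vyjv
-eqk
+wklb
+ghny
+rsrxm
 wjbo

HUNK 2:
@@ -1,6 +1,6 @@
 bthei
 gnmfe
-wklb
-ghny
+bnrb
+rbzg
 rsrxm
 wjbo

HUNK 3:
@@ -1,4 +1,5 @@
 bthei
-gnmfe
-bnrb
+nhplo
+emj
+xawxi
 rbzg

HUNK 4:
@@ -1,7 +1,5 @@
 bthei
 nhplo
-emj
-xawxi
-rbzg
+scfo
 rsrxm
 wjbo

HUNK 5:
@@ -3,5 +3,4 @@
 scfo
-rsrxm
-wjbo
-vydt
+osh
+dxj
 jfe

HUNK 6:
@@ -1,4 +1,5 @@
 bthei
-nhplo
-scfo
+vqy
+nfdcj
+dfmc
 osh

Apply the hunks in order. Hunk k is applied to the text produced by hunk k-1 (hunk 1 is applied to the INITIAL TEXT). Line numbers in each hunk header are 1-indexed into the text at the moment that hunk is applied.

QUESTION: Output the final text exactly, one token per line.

Hunk 1: at line 2 remove [vyjv,eqk] add [wklb,ghny,rsrxm] -> 8 lines: bthei gnmfe wklb ghny rsrxm wjbo vydt jfe
Hunk 2: at line 1 remove [wklb,ghny] add [bnrb,rbzg] -> 8 lines: bthei gnmfe bnrb rbzg rsrxm wjbo vydt jfe
Hunk 3: at line 1 remove [gnmfe,bnrb] add [nhplo,emj,xawxi] -> 9 lines: bthei nhplo emj xawxi rbzg rsrxm wjbo vydt jfe
Hunk 4: at line 1 remove [emj,xawxi,rbzg] add [scfo] -> 7 lines: bthei nhplo scfo rsrxm wjbo vydt jfe
Hunk 5: at line 3 remove [rsrxm,wjbo,vydt] add [osh,dxj] -> 6 lines: bthei nhplo scfo osh dxj jfe
Hunk 6: at line 1 remove [nhplo,scfo] add [vqy,nfdcj,dfmc] -> 7 lines: bthei vqy nfdcj dfmc osh dxj jfe

Answer: bthei
vqy
nfdcj
dfmc
osh
dxj
jfe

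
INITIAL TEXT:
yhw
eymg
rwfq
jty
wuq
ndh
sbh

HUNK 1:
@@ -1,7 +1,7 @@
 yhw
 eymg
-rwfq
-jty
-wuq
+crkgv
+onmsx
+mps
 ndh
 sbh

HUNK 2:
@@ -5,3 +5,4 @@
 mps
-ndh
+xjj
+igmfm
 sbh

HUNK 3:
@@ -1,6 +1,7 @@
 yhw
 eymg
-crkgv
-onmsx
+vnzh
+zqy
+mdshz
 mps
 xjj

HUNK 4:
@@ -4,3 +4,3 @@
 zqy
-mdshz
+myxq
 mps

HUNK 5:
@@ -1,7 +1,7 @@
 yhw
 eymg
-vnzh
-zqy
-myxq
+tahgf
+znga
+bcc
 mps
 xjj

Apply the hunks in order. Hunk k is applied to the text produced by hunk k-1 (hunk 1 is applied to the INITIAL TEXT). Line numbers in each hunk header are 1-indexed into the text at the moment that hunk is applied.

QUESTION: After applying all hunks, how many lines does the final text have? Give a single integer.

Answer: 9

Derivation:
Hunk 1: at line 1 remove [rwfq,jty,wuq] add [crkgv,onmsx,mps] -> 7 lines: yhw eymg crkgv onmsx mps ndh sbh
Hunk 2: at line 5 remove [ndh] add [xjj,igmfm] -> 8 lines: yhw eymg crkgv onmsx mps xjj igmfm sbh
Hunk 3: at line 1 remove [crkgv,onmsx] add [vnzh,zqy,mdshz] -> 9 lines: yhw eymg vnzh zqy mdshz mps xjj igmfm sbh
Hunk 4: at line 4 remove [mdshz] add [myxq] -> 9 lines: yhw eymg vnzh zqy myxq mps xjj igmfm sbh
Hunk 5: at line 1 remove [vnzh,zqy,myxq] add [tahgf,znga,bcc] -> 9 lines: yhw eymg tahgf znga bcc mps xjj igmfm sbh
Final line count: 9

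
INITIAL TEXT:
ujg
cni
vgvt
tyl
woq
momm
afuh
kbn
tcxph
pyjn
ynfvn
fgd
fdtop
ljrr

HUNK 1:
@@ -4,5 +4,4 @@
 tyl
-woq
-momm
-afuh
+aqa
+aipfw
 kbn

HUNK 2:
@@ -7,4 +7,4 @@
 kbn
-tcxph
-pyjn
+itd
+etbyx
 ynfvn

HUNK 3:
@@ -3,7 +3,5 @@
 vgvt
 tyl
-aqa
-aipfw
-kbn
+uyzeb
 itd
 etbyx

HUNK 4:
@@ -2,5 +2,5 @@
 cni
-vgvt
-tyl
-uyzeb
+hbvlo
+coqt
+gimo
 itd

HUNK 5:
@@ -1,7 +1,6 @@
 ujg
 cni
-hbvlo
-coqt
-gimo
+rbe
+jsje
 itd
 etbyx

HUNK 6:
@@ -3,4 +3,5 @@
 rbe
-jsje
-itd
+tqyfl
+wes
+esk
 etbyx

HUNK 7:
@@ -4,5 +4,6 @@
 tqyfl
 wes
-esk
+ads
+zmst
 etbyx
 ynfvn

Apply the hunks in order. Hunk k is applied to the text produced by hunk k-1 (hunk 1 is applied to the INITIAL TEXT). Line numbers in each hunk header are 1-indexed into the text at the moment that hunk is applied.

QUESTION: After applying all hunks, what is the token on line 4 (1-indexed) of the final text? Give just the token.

Hunk 1: at line 4 remove [woq,momm,afuh] add [aqa,aipfw] -> 13 lines: ujg cni vgvt tyl aqa aipfw kbn tcxph pyjn ynfvn fgd fdtop ljrr
Hunk 2: at line 7 remove [tcxph,pyjn] add [itd,etbyx] -> 13 lines: ujg cni vgvt tyl aqa aipfw kbn itd etbyx ynfvn fgd fdtop ljrr
Hunk 3: at line 3 remove [aqa,aipfw,kbn] add [uyzeb] -> 11 lines: ujg cni vgvt tyl uyzeb itd etbyx ynfvn fgd fdtop ljrr
Hunk 4: at line 2 remove [vgvt,tyl,uyzeb] add [hbvlo,coqt,gimo] -> 11 lines: ujg cni hbvlo coqt gimo itd etbyx ynfvn fgd fdtop ljrr
Hunk 5: at line 1 remove [hbvlo,coqt,gimo] add [rbe,jsje] -> 10 lines: ujg cni rbe jsje itd etbyx ynfvn fgd fdtop ljrr
Hunk 6: at line 3 remove [jsje,itd] add [tqyfl,wes,esk] -> 11 lines: ujg cni rbe tqyfl wes esk etbyx ynfvn fgd fdtop ljrr
Hunk 7: at line 4 remove [esk] add [ads,zmst] -> 12 lines: ujg cni rbe tqyfl wes ads zmst etbyx ynfvn fgd fdtop ljrr
Final line 4: tqyfl

Answer: tqyfl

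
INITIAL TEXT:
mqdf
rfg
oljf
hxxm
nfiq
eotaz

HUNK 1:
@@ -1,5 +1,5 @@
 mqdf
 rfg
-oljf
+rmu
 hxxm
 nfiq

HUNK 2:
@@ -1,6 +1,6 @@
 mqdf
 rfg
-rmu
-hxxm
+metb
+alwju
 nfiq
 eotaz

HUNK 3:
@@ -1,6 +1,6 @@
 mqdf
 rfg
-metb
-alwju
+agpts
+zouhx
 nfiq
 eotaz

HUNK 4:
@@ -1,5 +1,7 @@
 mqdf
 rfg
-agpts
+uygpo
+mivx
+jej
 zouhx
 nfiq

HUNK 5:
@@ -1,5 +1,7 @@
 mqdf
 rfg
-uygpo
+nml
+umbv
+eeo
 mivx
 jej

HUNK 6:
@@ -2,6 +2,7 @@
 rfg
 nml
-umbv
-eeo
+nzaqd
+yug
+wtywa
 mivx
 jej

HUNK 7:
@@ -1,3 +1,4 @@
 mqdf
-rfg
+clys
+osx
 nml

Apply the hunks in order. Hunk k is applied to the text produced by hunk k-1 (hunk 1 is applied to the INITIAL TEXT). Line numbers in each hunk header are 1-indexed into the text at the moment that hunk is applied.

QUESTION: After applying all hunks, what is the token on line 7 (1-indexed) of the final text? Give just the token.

Hunk 1: at line 1 remove [oljf] add [rmu] -> 6 lines: mqdf rfg rmu hxxm nfiq eotaz
Hunk 2: at line 1 remove [rmu,hxxm] add [metb,alwju] -> 6 lines: mqdf rfg metb alwju nfiq eotaz
Hunk 3: at line 1 remove [metb,alwju] add [agpts,zouhx] -> 6 lines: mqdf rfg agpts zouhx nfiq eotaz
Hunk 4: at line 1 remove [agpts] add [uygpo,mivx,jej] -> 8 lines: mqdf rfg uygpo mivx jej zouhx nfiq eotaz
Hunk 5: at line 1 remove [uygpo] add [nml,umbv,eeo] -> 10 lines: mqdf rfg nml umbv eeo mivx jej zouhx nfiq eotaz
Hunk 6: at line 2 remove [umbv,eeo] add [nzaqd,yug,wtywa] -> 11 lines: mqdf rfg nml nzaqd yug wtywa mivx jej zouhx nfiq eotaz
Hunk 7: at line 1 remove [rfg] add [clys,osx] -> 12 lines: mqdf clys osx nml nzaqd yug wtywa mivx jej zouhx nfiq eotaz
Final line 7: wtywa

Answer: wtywa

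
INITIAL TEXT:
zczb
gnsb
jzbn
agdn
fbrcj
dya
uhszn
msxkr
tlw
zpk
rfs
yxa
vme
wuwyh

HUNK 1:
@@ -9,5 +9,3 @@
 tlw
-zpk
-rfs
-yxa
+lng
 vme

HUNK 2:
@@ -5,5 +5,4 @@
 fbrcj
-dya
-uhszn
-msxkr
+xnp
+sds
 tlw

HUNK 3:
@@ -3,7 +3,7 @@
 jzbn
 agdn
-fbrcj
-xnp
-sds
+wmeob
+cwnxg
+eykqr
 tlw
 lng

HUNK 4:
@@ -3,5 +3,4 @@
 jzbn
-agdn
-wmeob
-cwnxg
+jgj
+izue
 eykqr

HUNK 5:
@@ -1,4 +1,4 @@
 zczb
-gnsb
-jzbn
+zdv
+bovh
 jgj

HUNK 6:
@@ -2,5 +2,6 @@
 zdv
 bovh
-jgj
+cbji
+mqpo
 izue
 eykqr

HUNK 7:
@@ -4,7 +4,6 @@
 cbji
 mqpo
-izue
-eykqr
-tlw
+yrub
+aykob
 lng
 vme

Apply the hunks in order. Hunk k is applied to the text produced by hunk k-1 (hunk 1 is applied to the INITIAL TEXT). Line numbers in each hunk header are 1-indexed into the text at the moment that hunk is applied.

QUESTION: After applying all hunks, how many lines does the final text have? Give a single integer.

Hunk 1: at line 9 remove [zpk,rfs,yxa] add [lng] -> 12 lines: zczb gnsb jzbn agdn fbrcj dya uhszn msxkr tlw lng vme wuwyh
Hunk 2: at line 5 remove [dya,uhszn,msxkr] add [xnp,sds] -> 11 lines: zczb gnsb jzbn agdn fbrcj xnp sds tlw lng vme wuwyh
Hunk 3: at line 3 remove [fbrcj,xnp,sds] add [wmeob,cwnxg,eykqr] -> 11 lines: zczb gnsb jzbn agdn wmeob cwnxg eykqr tlw lng vme wuwyh
Hunk 4: at line 3 remove [agdn,wmeob,cwnxg] add [jgj,izue] -> 10 lines: zczb gnsb jzbn jgj izue eykqr tlw lng vme wuwyh
Hunk 5: at line 1 remove [gnsb,jzbn] add [zdv,bovh] -> 10 lines: zczb zdv bovh jgj izue eykqr tlw lng vme wuwyh
Hunk 6: at line 2 remove [jgj] add [cbji,mqpo] -> 11 lines: zczb zdv bovh cbji mqpo izue eykqr tlw lng vme wuwyh
Hunk 7: at line 4 remove [izue,eykqr,tlw] add [yrub,aykob] -> 10 lines: zczb zdv bovh cbji mqpo yrub aykob lng vme wuwyh
Final line count: 10

Answer: 10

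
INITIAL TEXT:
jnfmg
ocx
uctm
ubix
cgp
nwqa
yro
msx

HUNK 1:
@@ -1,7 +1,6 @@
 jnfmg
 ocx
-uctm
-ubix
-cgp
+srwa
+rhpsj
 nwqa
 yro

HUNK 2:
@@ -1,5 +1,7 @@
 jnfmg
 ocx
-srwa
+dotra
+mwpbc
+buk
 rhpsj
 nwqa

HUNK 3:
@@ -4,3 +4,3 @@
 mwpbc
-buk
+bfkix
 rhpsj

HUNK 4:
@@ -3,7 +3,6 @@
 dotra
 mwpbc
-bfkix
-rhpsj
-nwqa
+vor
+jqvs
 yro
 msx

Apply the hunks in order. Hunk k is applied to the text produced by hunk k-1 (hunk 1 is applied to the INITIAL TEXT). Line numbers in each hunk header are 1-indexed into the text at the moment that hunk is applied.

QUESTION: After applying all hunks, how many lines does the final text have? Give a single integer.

Hunk 1: at line 1 remove [uctm,ubix,cgp] add [srwa,rhpsj] -> 7 lines: jnfmg ocx srwa rhpsj nwqa yro msx
Hunk 2: at line 1 remove [srwa] add [dotra,mwpbc,buk] -> 9 lines: jnfmg ocx dotra mwpbc buk rhpsj nwqa yro msx
Hunk 3: at line 4 remove [buk] add [bfkix] -> 9 lines: jnfmg ocx dotra mwpbc bfkix rhpsj nwqa yro msx
Hunk 4: at line 3 remove [bfkix,rhpsj,nwqa] add [vor,jqvs] -> 8 lines: jnfmg ocx dotra mwpbc vor jqvs yro msx
Final line count: 8

Answer: 8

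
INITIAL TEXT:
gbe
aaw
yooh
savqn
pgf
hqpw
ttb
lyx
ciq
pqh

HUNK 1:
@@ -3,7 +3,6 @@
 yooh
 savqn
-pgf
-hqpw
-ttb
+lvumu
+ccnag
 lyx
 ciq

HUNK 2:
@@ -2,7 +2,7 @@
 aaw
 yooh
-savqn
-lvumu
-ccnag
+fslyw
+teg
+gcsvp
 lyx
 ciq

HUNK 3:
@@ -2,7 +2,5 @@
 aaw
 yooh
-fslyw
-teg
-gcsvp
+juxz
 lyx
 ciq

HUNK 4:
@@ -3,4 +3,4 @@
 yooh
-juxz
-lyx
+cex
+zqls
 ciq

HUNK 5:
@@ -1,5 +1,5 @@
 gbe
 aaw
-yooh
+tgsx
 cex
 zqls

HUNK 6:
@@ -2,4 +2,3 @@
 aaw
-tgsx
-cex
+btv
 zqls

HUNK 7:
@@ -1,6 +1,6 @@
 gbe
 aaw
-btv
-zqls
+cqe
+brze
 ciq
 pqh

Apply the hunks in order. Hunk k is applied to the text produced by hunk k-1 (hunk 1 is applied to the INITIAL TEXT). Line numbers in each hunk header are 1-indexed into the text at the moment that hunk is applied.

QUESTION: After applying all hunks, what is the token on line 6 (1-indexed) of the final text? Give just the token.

Answer: pqh

Derivation:
Hunk 1: at line 3 remove [pgf,hqpw,ttb] add [lvumu,ccnag] -> 9 lines: gbe aaw yooh savqn lvumu ccnag lyx ciq pqh
Hunk 2: at line 2 remove [savqn,lvumu,ccnag] add [fslyw,teg,gcsvp] -> 9 lines: gbe aaw yooh fslyw teg gcsvp lyx ciq pqh
Hunk 3: at line 2 remove [fslyw,teg,gcsvp] add [juxz] -> 7 lines: gbe aaw yooh juxz lyx ciq pqh
Hunk 4: at line 3 remove [juxz,lyx] add [cex,zqls] -> 7 lines: gbe aaw yooh cex zqls ciq pqh
Hunk 5: at line 1 remove [yooh] add [tgsx] -> 7 lines: gbe aaw tgsx cex zqls ciq pqh
Hunk 6: at line 2 remove [tgsx,cex] add [btv] -> 6 lines: gbe aaw btv zqls ciq pqh
Hunk 7: at line 1 remove [btv,zqls] add [cqe,brze] -> 6 lines: gbe aaw cqe brze ciq pqh
Final line 6: pqh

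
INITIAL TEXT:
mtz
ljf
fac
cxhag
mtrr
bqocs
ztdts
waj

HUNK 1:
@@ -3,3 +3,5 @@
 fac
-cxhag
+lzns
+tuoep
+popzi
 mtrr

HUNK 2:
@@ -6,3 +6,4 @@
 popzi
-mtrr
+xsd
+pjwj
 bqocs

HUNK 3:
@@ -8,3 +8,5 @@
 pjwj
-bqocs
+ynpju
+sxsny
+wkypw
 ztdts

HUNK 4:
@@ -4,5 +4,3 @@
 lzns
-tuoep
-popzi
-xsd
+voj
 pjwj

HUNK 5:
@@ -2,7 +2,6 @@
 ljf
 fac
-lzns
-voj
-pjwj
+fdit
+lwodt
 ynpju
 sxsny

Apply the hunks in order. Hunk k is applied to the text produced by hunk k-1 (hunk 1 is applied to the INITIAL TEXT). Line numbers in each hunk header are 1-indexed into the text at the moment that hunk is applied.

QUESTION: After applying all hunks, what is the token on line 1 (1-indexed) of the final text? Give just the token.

Answer: mtz

Derivation:
Hunk 1: at line 3 remove [cxhag] add [lzns,tuoep,popzi] -> 10 lines: mtz ljf fac lzns tuoep popzi mtrr bqocs ztdts waj
Hunk 2: at line 6 remove [mtrr] add [xsd,pjwj] -> 11 lines: mtz ljf fac lzns tuoep popzi xsd pjwj bqocs ztdts waj
Hunk 3: at line 8 remove [bqocs] add [ynpju,sxsny,wkypw] -> 13 lines: mtz ljf fac lzns tuoep popzi xsd pjwj ynpju sxsny wkypw ztdts waj
Hunk 4: at line 4 remove [tuoep,popzi,xsd] add [voj] -> 11 lines: mtz ljf fac lzns voj pjwj ynpju sxsny wkypw ztdts waj
Hunk 5: at line 2 remove [lzns,voj,pjwj] add [fdit,lwodt] -> 10 lines: mtz ljf fac fdit lwodt ynpju sxsny wkypw ztdts waj
Final line 1: mtz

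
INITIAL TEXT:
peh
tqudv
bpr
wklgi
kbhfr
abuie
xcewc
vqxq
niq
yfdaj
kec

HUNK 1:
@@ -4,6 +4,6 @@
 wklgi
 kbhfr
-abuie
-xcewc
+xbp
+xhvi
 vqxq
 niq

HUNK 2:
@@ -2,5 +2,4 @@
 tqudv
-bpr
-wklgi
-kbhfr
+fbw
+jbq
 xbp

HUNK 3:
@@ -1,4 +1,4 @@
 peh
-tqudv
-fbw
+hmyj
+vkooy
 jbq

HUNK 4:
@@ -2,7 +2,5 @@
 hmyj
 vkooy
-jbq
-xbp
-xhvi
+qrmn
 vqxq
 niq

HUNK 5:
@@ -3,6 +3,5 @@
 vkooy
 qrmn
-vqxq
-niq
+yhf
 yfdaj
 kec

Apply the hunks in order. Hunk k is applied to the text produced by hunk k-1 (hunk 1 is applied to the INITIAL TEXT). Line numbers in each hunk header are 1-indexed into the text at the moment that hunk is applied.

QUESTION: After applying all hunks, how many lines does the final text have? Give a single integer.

Hunk 1: at line 4 remove [abuie,xcewc] add [xbp,xhvi] -> 11 lines: peh tqudv bpr wklgi kbhfr xbp xhvi vqxq niq yfdaj kec
Hunk 2: at line 2 remove [bpr,wklgi,kbhfr] add [fbw,jbq] -> 10 lines: peh tqudv fbw jbq xbp xhvi vqxq niq yfdaj kec
Hunk 3: at line 1 remove [tqudv,fbw] add [hmyj,vkooy] -> 10 lines: peh hmyj vkooy jbq xbp xhvi vqxq niq yfdaj kec
Hunk 4: at line 2 remove [jbq,xbp,xhvi] add [qrmn] -> 8 lines: peh hmyj vkooy qrmn vqxq niq yfdaj kec
Hunk 5: at line 3 remove [vqxq,niq] add [yhf] -> 7 lines: peh hmyj vkooy qrmn yhf yfdaj kec
Final line count: 7

Answer: 7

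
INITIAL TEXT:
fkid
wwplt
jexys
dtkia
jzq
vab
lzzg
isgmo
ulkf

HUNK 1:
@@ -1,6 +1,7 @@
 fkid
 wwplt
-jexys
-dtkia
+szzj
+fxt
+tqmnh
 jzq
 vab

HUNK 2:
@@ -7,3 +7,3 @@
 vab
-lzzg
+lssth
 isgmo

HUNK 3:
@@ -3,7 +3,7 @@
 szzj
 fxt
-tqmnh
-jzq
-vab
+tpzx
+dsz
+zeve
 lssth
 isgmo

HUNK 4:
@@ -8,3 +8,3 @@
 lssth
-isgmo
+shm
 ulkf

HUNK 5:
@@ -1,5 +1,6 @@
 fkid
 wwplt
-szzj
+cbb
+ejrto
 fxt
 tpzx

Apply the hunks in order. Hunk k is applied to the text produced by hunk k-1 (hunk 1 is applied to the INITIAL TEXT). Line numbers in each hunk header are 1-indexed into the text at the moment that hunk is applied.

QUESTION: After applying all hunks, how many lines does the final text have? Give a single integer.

Hunk 1: at line 1 remove [jexys,dtkia] add [szzj,fxt,tqmnh] -> 10 lines: fkid wwplt szzj fxt tqmnh jzq vab lzzg isgmo ulkf
Hunk 2: at line 7 remove [lzzg] add [lssth] -> 10 lines: fkid wwplt szzj fxt tqmnh jzq vab lssth isgmo ulkf
Hunk 3: at line 3 remove [tqmnh,jzq,vab] add [tpzx,dsz,zeve] -> 10 lines: fkid wwplt szzj fxt tpzx dsz zeve lssth isgmo ulkf
Hunk 4: at line 8 remove [isgmo] add [shm] -> 10 lines: fkid wwplt szzj fxt tpzx dsz zeve lssth shm ulkf
Hunk 5: at line 1 remove [szzj] add [cbb,ejrto] -> 11 lines: fkid wwplt cbb ejrto fxt tpzx dsz zeve lssth shm ulkf
Final line count: 11

Answer: 11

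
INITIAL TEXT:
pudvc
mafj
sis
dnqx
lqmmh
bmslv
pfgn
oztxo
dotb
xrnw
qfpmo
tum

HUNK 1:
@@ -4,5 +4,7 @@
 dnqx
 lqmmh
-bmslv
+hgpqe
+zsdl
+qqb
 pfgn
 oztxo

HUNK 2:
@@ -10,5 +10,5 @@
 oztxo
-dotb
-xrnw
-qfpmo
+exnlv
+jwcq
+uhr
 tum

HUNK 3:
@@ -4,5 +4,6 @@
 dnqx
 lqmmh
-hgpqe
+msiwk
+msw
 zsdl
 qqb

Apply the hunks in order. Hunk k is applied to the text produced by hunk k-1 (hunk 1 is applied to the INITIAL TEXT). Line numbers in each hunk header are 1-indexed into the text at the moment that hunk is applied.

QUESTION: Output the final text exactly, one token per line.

Answer: pudvc
mafj
sis
dnqx
lqmmh
msiwk
msw
zsdl
qqb
pfgn
oztxo
exnlv
jwcq
uhr
tum

Derivation:
Hunk 1: at line 4 remove [bmslv] add [hgpqe,zsdl,qqb] -> 14 lines: pudvc mafj sis dnqx lqmmh hgpqe zsdl qqb pfgn oztxo dotb xrnw qfpmo tum
Hunk 2: at line 10 remove [dotb,xrnw,qfpmo] add [exnlv,jwcq,uhr] -> 14 lines: pudvc mafj sis dnqx lqmmh hgpqe zsdl qqb pfgn oztxo exnlv jwcq uhr tum
Hunk 3: at line 4 remove [hgpqe] add [msiwk,msw] -> 15 lines: pudvc mafj sis dnqx lqmmh msiwk msw zsdl qqb pfgn oztxo exnlv jwcq uhr tum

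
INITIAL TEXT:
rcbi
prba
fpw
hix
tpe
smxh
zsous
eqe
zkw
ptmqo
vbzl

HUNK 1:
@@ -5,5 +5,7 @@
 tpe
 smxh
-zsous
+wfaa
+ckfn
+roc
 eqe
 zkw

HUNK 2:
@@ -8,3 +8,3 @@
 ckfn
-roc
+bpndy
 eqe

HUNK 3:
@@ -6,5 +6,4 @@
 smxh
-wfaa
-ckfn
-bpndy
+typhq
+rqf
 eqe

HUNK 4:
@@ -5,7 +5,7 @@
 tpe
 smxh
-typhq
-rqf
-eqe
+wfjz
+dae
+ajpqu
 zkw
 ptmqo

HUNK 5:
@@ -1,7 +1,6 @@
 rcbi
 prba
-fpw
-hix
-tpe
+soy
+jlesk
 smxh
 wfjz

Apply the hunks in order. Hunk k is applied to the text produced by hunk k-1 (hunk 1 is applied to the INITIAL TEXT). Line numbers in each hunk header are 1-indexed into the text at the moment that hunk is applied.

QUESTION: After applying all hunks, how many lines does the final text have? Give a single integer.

Hunk 1: at line 5 remove [zsous] add [wfaa,ckfn,roc] -> 13 lines: rcbi prba fpw hix tpe smxh wfaa ckfn roc eqe zkw ptmqo vbzl
Hunk 2: at line 8 remove [roc] add [bpndy] -> 13 lines: rcbi prba fpw hix tpe smxh wfaa ckfn bpndy eqe zkw ptmqo vbzl
Hunk 3: at line 6 remove [wfaa,ckfn,bpndy] add [typhq,rqf] -> 12 lines: rcbi prba fpw hix tpe smxh typhq rqf eqe zkw ptmqo vbzl
Hunk 4: at line 5 remove [typhq,rqf,eqe] add [wfjz,dae,ajpqu] -> 12 lines: rcbi prba fpw hix tpe smxh wfjz dae ajpqu zkw ptmqo vbzl
Hunk 5: at line 1 remove [fpw,hix,tpe] add [soy,jlesk] -> 11 lines: rcbi prba soy jlesk smxh wfjz dae ajpqu zkw ptmqo vbzl
Final line count: 11

Answer: 11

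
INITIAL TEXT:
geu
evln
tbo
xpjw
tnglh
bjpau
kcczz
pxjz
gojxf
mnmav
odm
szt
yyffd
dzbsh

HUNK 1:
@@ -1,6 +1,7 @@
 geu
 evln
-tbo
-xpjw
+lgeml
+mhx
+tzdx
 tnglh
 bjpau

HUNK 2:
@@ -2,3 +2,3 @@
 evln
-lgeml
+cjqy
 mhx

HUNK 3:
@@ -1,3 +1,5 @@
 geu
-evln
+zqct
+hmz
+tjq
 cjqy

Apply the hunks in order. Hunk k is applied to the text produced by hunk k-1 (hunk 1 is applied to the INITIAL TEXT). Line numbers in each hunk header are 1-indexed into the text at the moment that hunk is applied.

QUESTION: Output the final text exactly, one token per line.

Answer: geu
zqct
hmz
tjq
cjqy
mhx
tzdx
tnglh
bjpau
kcczz
pxjz
gojxf
mnmav
odm
szt
yyffd
dzbsh

Derivation:
Hunk 1: at line 1 remove [tbo,xpjw] add [lgeml,mhx,tzdx] -> 15 lines: geu evln lgeml mhx tzdx tnglh bjpau kcczz pxjz gojxf mnmav odm szt yyffd dzbsh
Hunk 2: at line 2 remove [lgeml] add [cjqy] -> 15 lines: geu evln cjqy mhx tzdx tnglh bjpau kcczz pxjz gojxf mnmav odm szt yyffd dzbsh
Hunk 3: at line 1 remove [evln] add [zqct,hmz,tjq] -> 17 lines: geu zqct hmz tjq cjqy mhx tzdx tnglh bjpau kcczz pxjz gojxf mnmav odm szt yyffd dzbsh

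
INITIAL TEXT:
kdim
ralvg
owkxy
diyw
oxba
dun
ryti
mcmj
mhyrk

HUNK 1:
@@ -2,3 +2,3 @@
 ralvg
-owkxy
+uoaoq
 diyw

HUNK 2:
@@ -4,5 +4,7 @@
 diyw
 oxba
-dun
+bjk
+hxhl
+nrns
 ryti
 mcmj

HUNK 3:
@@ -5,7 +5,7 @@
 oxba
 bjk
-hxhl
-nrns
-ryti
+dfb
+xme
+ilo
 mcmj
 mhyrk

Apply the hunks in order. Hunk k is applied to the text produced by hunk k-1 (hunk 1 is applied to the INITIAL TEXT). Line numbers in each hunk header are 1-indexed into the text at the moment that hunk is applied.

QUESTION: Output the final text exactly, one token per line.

Hunk 1: at line 2 remove [owkxy] add [uoaoq] -> 9 lines: kdim ralvg uoaoq diyw oxba dun ryti mcmj mhyrk
Hunk 2: at line 4 remove [dun] add [bjk,hxhl,nrns] -> 11 lines: kdim ralvg uoaoq diyw oxba bjk hxhl nrns ryti mcmj mhyrk
Hunk 3: at line 5 remove [hxhl,nrns,ryti] add [dfb,xme,ilo] -> 11 lines: kdim ralvg uoaoq diyw oxba bjk dfb xme ilo mcmj mhyrk

Answer: kdim
ralvg
uoaoq
diyw
oxba
bjk
dfb
xme
ilo
mcmj
mhyrk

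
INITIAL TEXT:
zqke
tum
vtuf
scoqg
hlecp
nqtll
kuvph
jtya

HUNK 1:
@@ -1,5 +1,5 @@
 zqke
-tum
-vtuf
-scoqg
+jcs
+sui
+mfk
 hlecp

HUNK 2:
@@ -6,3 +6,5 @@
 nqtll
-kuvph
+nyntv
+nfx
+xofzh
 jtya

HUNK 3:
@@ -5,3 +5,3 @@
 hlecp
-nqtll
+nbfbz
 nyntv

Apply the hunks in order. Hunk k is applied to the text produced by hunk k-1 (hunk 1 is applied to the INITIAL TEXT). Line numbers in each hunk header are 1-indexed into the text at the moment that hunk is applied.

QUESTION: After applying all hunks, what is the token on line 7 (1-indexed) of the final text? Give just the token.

Answer: nyntv

Derivation:
Hunk 1: at line 1 remove [tum,vtuf,scoqg] add [jcs,sui,mfk] -> 8 lines: zqke jcs sui mfk hlecp nqtll kuvph jtya
Hunk 2: at line 6 remove [kuvph] add [nyntv,nfx,xofzh] -> 10 lines: zqke jcs sui mfk hlecp nqtll nyntv nfx xofzh jtya
Hunk 3: at line 5 remove [nqtll] add [nbfbz] -> 10 lines: zqke jcs sui mfk hlecp nbfbz nyntv nfx xofzh jtya
Final line 7: nyntv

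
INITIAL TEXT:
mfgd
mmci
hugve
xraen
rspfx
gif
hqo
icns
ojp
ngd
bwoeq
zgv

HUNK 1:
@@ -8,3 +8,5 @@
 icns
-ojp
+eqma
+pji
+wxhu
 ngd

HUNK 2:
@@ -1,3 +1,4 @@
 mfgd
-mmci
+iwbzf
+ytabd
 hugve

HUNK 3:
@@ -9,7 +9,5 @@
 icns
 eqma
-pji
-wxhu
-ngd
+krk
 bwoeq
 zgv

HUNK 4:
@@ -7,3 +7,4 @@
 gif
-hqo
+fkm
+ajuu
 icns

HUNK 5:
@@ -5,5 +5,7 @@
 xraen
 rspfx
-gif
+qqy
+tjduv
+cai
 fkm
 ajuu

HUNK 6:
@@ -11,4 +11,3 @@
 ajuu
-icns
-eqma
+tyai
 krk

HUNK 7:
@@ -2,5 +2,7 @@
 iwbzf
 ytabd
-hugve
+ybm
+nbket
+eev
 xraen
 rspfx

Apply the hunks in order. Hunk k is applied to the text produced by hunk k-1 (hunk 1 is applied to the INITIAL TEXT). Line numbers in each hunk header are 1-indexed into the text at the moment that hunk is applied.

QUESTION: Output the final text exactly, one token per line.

Answer: mfgd
iwbzf
ytabd
ybm
nbket
eev
xraen
rspfx
qqy
tjduv
cai
fkm
ajuu
tyai
krk
bwoeq
zgv

Derivation:
Hunk 1: at line 8 remove [ojp] add [eqma,pji,wxhu] -> 14 lines: mfgd mmci hugve xraen rspfx gif hqo icns eqma pji wxhu ngd bwoeq zgv
Hunk 2: at line 1 remove [mmci] add [iwbzf,ytabd] -> 15 lines: mfgd iwbzf ytabd hugve xraen rspfx gif hqo icns eqma pji wxhu ngd bwoeq zgv
Hunk 3: at line 9 remove [pji,wxhu,ngd] add [krk] -> 13 lines: mfgd iwbzf ytabd hugve xraen rspfx gif hqo icns eqma krk bwoeq zgv
Hunk 4: at line 7 remove [hqo] add [fkm,ajuu] -> 14 lines: mfgd iwbzf ytabd hugve xraen rspfx gif fkm ajuu icns eqma krk bwoeq zgv
Hunk 5: at line 5 remove [gif] add [qqy,tjduv,cai] -> 16 lines: mfgd iwbzf ytabd hugve xraen rspfx qqy tjduv cai fkm ajuu icns eqma krk bwoeq zgv
Hunk 6: at line 11 remove [icns,eqma] add [tyai] -> 15 lines: mfgd iwbzf ytabd hugve xraen rspfx qqy tjduv cai fkm ajuu tyai krk bwoeq zgv
Hunk 7: at line 2 remove [hugve] add [ybm,nbket,eev] -> 17 lines: mfgd iwbzf ytabd ybm nbket eev xraen rspfx qqy tjduv cai fkm ajuu tyai krk bwoeq zgv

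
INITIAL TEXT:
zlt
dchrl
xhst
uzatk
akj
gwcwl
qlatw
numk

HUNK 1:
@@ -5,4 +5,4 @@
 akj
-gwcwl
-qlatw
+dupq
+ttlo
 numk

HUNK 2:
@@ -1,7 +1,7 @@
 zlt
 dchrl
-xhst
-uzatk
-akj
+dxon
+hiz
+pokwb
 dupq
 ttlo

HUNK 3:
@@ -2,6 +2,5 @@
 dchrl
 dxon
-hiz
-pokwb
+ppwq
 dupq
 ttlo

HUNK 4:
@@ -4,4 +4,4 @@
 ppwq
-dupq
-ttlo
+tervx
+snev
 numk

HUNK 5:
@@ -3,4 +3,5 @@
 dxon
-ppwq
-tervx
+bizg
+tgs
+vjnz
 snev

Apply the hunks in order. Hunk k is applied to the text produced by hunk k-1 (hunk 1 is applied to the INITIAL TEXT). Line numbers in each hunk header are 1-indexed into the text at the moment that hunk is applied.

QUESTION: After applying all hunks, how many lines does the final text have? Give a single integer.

Answer: 8

Derivation:
Hunk 1: at line 5 remove [gwcwl,qlatw] add [dupq,ttlo] -> 8 lines: zlt dchrl xhst uzatk akj dupq ttlo numk
Hunk 2: at line 1 remove [xhst,uzatk,akj] add [dxon,hiz,pokwb] -> 8 lines: zlt dchrl dxon hiz pokwb dupq ttlo numk
Hunk 3: at line 2 remove [hiz,pokwb] add [ppwq] -> 7 lines: zlt dchrl dxon ppwq dupq ttlo numk
Hunk 4: at line 4 remove [dupq,ttlo] add [tervx,snev] -> 7 lines: zlt dchrl dxon ppwq tervx snev numk
Hunk 5: at line 3 remove [ppwq,tervx] add [bizg,tgs,vjnz] -> 8 lines: zlt dchrl dxon bizg tgs vjnz snev numk
Final line count: 8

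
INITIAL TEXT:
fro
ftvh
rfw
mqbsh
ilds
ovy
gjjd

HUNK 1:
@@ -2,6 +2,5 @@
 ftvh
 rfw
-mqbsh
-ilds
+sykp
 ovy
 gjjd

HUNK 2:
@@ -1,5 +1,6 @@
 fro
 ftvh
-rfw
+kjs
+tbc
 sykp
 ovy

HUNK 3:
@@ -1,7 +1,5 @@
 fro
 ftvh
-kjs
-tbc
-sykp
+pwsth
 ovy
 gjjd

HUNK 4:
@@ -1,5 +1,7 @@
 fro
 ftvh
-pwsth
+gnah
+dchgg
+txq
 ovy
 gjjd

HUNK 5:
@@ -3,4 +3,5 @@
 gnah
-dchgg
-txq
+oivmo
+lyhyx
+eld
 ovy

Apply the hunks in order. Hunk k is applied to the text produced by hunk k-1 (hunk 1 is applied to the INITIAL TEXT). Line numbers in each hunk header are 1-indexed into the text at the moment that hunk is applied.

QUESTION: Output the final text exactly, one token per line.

Answer: fro
ftvh
gnah
oivmo
lyhyx
eld
ovy
gjjd

Derivation:
Hunk 1: at line 2 remove [mqbsh,ilds] add [sykp] -> 6 lines: fro ftvh rfw sykp ovy gjjd
Hunk 2: at line 1 remove [rfw] add [kjs,tbc] -> 7 lines: fro ftvh kjs tbc sykp ovy gjjd
Hunk 3: at line 1 remove [kjs,tbc,sykp] add [pwsth] -> 5 lines: fro ftvh pwsth ovy gjjd
Hunk 4: at line 1 remove [pwsth] add [gnah,dchgg,txq] -> 7 lines: fro ftvh gnah dchgg txq ovy gjjd
Hunk 5: at line 3 remove [dchgg,txq] add [oivmo,lyhyx,eld] -> 8 lines: fro ftvh gnah oivmo lyhyx eld ovy gjjd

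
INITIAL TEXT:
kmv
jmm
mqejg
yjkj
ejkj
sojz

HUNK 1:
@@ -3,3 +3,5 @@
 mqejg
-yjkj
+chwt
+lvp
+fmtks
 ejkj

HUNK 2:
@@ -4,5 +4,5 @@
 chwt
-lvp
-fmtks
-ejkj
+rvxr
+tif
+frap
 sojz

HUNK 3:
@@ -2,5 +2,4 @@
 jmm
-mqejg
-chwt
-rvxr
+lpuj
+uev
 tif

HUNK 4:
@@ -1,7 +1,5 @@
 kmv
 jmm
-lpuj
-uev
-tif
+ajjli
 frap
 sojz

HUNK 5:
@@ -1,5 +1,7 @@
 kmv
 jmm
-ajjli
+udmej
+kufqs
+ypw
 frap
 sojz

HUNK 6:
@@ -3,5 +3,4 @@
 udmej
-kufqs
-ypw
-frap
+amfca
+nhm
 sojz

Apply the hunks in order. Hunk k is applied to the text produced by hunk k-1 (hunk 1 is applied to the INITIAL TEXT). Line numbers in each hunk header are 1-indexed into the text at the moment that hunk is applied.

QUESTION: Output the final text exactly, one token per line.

Answer: kmv
jmm
udmej
amfca
nhm
sojz

Derivation:
Hunk 1: at line 3 remove [yjkj] add [chwt,lvp,fmtks] -> 8 lines: kmv jmm mqejg chwt lvp fmtks ejkj sojz
Hunk 2: at line 4 remove [lvp,fmtks,ejkj] add [rvxr,tif,frap] -> 8 lines: kmv jmm mqejg chwt rvxr tif frap sojz
Hunk 3: at line 2 remove [mqejg,chwt,rvxr] add [lpuj,uev] -> 7 lines: kmv jmm lpuj uev tif frap sojz
Hunk 4: at line 1 remove [lpuj,uev,tif] add [ajjli] -> 5 lines: kmv jmm ajjli frap sojz
Hunk 5: at line 1 remove [ajjli] add [udmej,kufqs,ypw] -> 7 lines: kmv jmm udmej kufqs ypw frap sojz
Hunk 6: at line 3 remove [kufqs,ypw,frap] add [amfca,nhm] -> 6 lines: kmv jmm udmej amfca nhm sojz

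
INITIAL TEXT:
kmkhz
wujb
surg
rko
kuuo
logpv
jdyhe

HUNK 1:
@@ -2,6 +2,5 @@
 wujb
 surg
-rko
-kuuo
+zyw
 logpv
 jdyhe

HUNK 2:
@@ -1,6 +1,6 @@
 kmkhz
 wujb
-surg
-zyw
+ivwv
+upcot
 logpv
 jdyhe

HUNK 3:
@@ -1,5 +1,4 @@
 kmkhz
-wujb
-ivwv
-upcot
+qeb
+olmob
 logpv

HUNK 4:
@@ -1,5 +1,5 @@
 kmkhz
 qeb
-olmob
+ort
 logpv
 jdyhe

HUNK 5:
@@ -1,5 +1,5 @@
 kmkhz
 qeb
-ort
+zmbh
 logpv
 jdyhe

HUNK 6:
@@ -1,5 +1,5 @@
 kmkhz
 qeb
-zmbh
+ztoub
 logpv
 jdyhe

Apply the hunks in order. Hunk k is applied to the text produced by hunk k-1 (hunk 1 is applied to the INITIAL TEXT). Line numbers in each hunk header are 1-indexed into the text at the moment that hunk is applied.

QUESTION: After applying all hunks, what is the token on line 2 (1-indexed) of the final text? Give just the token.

Answer: qeb

Derivation:
Hunk 1: at line 2 remove [rko,kuuo] add [zyw] -> 6 lines: kmkhz wujb surg zyw logpv jdyhe
Hunk 2: at line 1 remove [surg,zyw] add [ivwv,upcot] -> 6 lines: kmkhz wujb ivwv upcot logpv jdyhe
Hunk 3: at line 1 remove [wujb,ivwv,upcot] add [qeb,olmob] -> 5 lines: kmkhz qeb olmob logpv jdyhe
Hunk 4: at line 1 remove [olmob] add [ort] -> 5 lines: kmkhz qeb ort logpv jdyhe
Hunk 5: at line 1 remove [ort] add [zmbh] -> 5 lines: kmkhz qeb zmbh logpv jdyhe
Hunk 6: at line 1 remove [zmbh] add [ztoub] -> 5 lines: kmkhz qeb ztoub logpv jdyhe
Final line 2: qeb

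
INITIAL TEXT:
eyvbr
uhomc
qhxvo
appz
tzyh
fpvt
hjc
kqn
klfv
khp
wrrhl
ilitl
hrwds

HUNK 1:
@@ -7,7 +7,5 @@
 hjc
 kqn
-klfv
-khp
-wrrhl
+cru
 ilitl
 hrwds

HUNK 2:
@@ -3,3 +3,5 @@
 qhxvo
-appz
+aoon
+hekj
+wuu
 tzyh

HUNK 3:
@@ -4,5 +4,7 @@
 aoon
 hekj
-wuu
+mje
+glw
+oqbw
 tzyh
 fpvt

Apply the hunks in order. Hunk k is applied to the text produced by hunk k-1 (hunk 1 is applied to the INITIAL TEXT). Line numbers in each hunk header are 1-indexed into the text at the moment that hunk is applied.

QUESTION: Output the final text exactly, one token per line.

Hunk 1: at line 7 remove [klfv,khp,wrrhl] add [cru] -> 11 lines: eyvbr uhomc qhxvo appz tzyh fpvt hjc kqn cru ilitl hrwds
Hunk 2: at line 3 remove [appz] add [aoon,hekj,wuu] -> 13 lines: eyvbr uhomc qhxvo aoon hekj wuu tzyh fpvt hjc kqn cru ilitl hrwds
Hunk 3: at line 4 remove [wuu] add [mje,glw,oqbw] -> 15 lines: eyvbr uhomc qhxvo aoon hekj mje glw oqbw tzyh fpvt hjc kqn cru ilitl hrwds

Answer: eyvbr
uhomc
qhxvo
aoon
hekj
mje
glw
oqbw
tzyh
fpvt
hjc
kqn
cru
ilitl
hrwds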